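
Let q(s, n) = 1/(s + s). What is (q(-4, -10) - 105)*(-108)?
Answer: 22707/2 ≈ 11354.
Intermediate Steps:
q(s, n) = 1/(2*s)
(q(-4, -10) - 105)*(-108) = ((½)/(-4) - 105)*(-108) = ((½)*(-¼) - 105)*(-108) = (-⅛ - 105)*(-108) = -841/8*(-108) = 22707/2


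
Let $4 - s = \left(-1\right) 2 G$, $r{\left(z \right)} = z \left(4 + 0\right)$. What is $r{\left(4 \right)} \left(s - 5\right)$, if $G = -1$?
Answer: $-48$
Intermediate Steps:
$r{\left(z \right)} = 4 z$ ($r{\left(z \right)} = z 4 = 4 z$)
$s = 2$ ($s = 4 - \left(-1\right) 2 \left(-1\right) = 4 - \left(-2\right) \left(-1\right) = 4 - 2 = 2$)
$r{\left(4 \right)} \left(s - 5\right) = 4 \cdot 4 \left(2 - 5\right) = 16 \left(-3\right) = -48$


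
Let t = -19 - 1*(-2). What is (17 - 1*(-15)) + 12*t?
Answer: -172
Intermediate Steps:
t = -17 (t = -19 + 2 = -17)
(17 - 1*(-15)) + 12*t = (17 - 1*(-15)) + 12*(-17) = (17 + 15) - 204 = 32 - 204 = -172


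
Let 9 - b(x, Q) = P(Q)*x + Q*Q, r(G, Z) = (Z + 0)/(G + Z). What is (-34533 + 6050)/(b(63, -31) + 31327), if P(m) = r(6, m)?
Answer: -712075/757422 ≈ -0.94013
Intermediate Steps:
r(G, Z) = Z/(G + Z)
P(m) = m/(6 + m)
b(x, Q) = 9 - Q² - Q*x/(6 + Q) (b(x, Q) = 9 - ((Q/(6 + Q))*x + Q*Q) = 9 - (Q*x/(6 + Q) + Q²) = 9 - (Q² + Q*x/(6 + Q)) = 9 + (-Q² - Q*x/(6 + Q)) = 9 - Q² - Q*x/(6 + Q))
(-34533 + 6050)/(b(63, -31) + 31327) = (-34533 + 6050)/(((6 - 31)*(9 - 1*(-31)²) - 1*(-31)*63)/(6 - 31) + 31327) = -28483/((-25*(9 - 1*961) + 1953)/(-25) + 31327) = -28483/(-(-25*(9 - 961) + 1953)/25 + 31327) = -28483/(-(-25*(-952) + 1953)/25 + 31327) = -28483/(-(23800 + 1953)/25 + 31327) = -28483/(-1/25*25753 + 31327) = -28483/(-25753/25 + 31327) = -28483/757422/25 = -28483*25/757422 = -712075/757422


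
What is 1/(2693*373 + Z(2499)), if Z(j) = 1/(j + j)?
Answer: 4998/5020436023 ≈ 9.9553e-7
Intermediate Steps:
Z(j) = 1/(2*j)
1/(2693*373 + Z(2499)) = 1/(2693*373 + (1/2)/2499) = 1/(1004489 + (1/2)*(1/2499)) = 1/(1004489 + 1/4998) = 1/(5020436023/4998) = 4998/5020436023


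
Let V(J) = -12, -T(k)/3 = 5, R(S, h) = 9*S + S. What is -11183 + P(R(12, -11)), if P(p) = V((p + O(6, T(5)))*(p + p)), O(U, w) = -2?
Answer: -11195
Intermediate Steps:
R(S, h) = 10*S
T(k) = -15 (T(k) = -3*5 = -15)
P(p) = -12
-11183 + P(R(12, -11)) = -11183 - 12 = -11195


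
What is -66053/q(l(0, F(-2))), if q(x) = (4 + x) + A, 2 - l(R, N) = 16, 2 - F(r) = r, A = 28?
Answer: -66053/18 ≈ -3669.6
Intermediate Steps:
F(r) = 2 - r
l(R, N) = -14 (l(R, N) = 2 - 1*16 = 2 - 16 = -14)
q(x) = 32 + x (q(x) = (4 + x) + 28 = 32 + x)
-66053/q(l(0, F(-2))) = -66053/(32 - 14) = -66053/18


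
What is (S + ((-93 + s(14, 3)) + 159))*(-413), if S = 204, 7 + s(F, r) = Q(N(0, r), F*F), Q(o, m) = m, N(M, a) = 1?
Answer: -189567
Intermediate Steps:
s(F, r) = -7 + F² (s(F, r) = -7 + F*F = -7 + F²)
(S + ((-93 + s(14, 3)) + 159))*(-413) = (204 + ((-93 + (-7 + 14²)) + 159))*(-413) = (204 + ((-93 + (-7 + 196)) + 159))*(-413) = (204 + ((-93 + 189) + 159))*(-413) = (204 + (96 + 159))*(-413) = (204 + 255)*(-413) = 459*(-413) = -189567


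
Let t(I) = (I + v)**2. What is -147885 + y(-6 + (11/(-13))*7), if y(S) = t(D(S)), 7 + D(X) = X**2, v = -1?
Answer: -3709678556/28561 ≈ -1.2989e+5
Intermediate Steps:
D(X) = -7 + X**2
t(I) = (-1 + I)**2 (t(I) = (I - 1)**2 = (-1 + I)**2)
y(S) = (-8 + S**2)**2 (y(S) = (-1 + (-7 + S**2))**2 = (-8 + S**2)**2)
-147885 + y(-6 + (11/(-13))*7) = -147885 + (-8 + (-6 + (11/(-13))*7)**2)**2 = -147885 + (-8 + (-6 + (11*(-1/13))*7)**2)**2 = -147885 + (-8 + (-6 - 11/13*7)**2)**2 = -147885 + (-8 + (-6 - 77/13)**2)**2 = -147885 + (-8 + (-155/13)**2)**2 = -147885 + (-8 + 24025/169)**2 = -147885 + (22673/169)**2 = -147885 + 514064929/28561 = -3709678556/28561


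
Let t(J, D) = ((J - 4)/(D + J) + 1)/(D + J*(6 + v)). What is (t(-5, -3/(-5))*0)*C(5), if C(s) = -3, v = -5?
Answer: 0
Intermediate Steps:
t(J, D) = (1 + (-4 + J)/(D + J))/(D + J) (t(J, D) = ((J - 4)/(D + J) + 1)/(D + J*(6 - 5)) = ((-4 + J)/(D + J) + 1)/(D + J*1) = ((-4 + J)/(D + J) + 1)/(D + J) = (1 + (-4 + J)/(D + J))/(D + J))
(t(-5, -3/(-5))*0)*C(5) = (((-4 - 3/(-5) + 2*(-5))/((-3/(-5))**2 + (-5)**2 + 2*(-3/(-5))*(-5)))*0)*(-3) = (((-4 - 3*(-1/5) - 10)/((-3*(-1/5))**2 + 25 + 2*(-3*(-1/5))*(-5)))*0)*(-3) = (((-4 + 3/5 - 10)/((3/5)**2 + 25 + 2*(3/5)*(-5)))*0)*(-3) = ((-67/5/(9/25 + 25 - 6))*0)*(-3) = ((-67/5/(484/25))*0)*(-3) = (((25/484)*(-67/5))*0)*(-3) = -335/484*0*(-3) = 0*(-3) = 0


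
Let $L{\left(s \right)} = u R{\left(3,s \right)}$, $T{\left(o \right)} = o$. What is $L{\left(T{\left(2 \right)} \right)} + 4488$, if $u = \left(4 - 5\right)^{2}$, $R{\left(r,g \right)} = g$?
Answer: $4490$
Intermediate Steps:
$u = 1$ ($u = \left(-1\right)^{2} = 1$)
$L{\left(s \right)} = s$ ($L{\left(s \right)} = 1 s = s$)
$L{\left(T{\left(2 \right)} \right)} + 4488 = 2 + 4488 = 4490$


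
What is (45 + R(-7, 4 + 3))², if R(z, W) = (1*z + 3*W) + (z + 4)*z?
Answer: 6400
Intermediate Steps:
R(z, W) = z + 3*W + z*(4 + z) (R(z, W) = (z + 3*W) + (4 + z)*z = (z + 3*W) + z*(4 + z) = z + 3*W + z*(4 + z))
(45 + R(-7, 4 + 3))² = (45 + ((-7)² + 3*(4 + 3) + 5*(-7)))² = (45 + (49 + 3*7 - 35))² = (45 + (49 + 21 - 35))² = (45 + 35)² = 80² = 6400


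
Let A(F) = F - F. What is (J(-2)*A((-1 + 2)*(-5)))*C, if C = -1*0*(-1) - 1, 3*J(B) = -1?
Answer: 0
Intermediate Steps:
J(B) = -⅓ (J(B) = (⅓)*(-1) = -⅓)
C = -1 (C = 0*(-1) - 1 = 0 - 1 = -1)
A(F) = 0
(J(-2)*A((-1 + 2)*(-5)))*C = -⅓*0*(-1) = 0*(-1) = 0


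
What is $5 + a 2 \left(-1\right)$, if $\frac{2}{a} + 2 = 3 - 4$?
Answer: $\frac{19}{3} \approx 6.3333$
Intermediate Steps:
$a = - \frac{2}{3}$ ($a = \frac{2}{-2 + \left(3 - 4\right)} = \frac{2}{-2 - 1} = \frac{2}{-3} = 2 \left(- \frac{1}{3}\right) = - \frac{2}{3} \approx -0.66667$)
$5 + a 2 \left(-1\right) = 5 - \frac{2 \cdot 2 \left(-1\right)}{3} = 5 - - \frac{4}{3} = 5 + \frac{4}{3} = \frac{19}{3}$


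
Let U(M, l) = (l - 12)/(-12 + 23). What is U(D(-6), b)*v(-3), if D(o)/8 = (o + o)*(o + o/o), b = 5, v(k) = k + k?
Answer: 42/11 ≈ 3.8182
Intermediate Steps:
v(k) = 2*k
D(o) = 16*o*(1 + o) (D(o) = 8*((o + o)*(o + o/o)) = 8*((2*o)*(o + 1)) = 8*((2*o)*(1 + o)) = 8*(2*o*(1 + o)) = 16*o*(1 + o))
U(M, l) = -12/11 + l/11 (U(M, l) = (-12 + l)/11 = (-12 + l)*(1/11) = -12/11 + l/11)
U(D(-6), b)*v(-3) = (-12/11 + (1/11)*5)*(2*(-3)) = (-12/11 + 5/11)*(-6) = -7/11*(-6) = 42/11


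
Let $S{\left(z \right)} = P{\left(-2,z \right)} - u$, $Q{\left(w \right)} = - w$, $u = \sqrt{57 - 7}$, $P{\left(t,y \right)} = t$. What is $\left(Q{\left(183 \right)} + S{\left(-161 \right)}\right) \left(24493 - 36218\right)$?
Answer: $2169125 + 58625 \sqrt{2} \approx 2.252 \cdot 10^{6}$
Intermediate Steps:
$u = 5 \sqrt{2}$ ($u = \sqrt{50} = 5 \sqrt{2} \approx 7.0711$)
$S{\left(z \right)} = -2 - 5 \sqrt{2}$
$\left(Q{\left(183 \right)} + S{\left(-161 \right)}\right) \left(24493 - 36218\right) = \left(\left(-1\right) 183 - \left(2 + 5 \sqrt{2}\right)\right) \left(24493 - 36218\right) = \left(-183 - \left(2 + 5 \sqrt{2}\right)\right) \left(-11725\right) = \left(-185 - 5 \sqrt{2}\right) \left(-11725\right) = 2169125 + 58625 \sqrt{2}$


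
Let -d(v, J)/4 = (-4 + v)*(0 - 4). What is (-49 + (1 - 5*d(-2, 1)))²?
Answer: 186624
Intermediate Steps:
d(v, J) = -64 + 16*v (d(v, J) = -4*(-4 + v)*(0 - 4) = -4*(-4 + v)*(-4) = -4*(16 - 4*v) = -64 + 16*v)
(-49 + (1 - 5*d(-2, 1)))² = (-49 + (1 - 5*(-64 + 16*(-2))))² = (-49 + (1 - 5*(-64 - 32)))² = (-49 + (1 - 5*(-96)))² = (-49 + (1 + 480))² = (-49 + 481)² = 432² = 186624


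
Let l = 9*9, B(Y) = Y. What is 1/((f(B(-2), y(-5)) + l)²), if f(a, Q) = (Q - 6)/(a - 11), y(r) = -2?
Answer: 169/1125721 ≈ 0.00015013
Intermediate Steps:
f(a, Q) = (-6 + Q)/(-11 + a)
l = 81
1/((f(B(-2), y(-5)) + l)²) = 1/(((-6 - 2)/(-11 - 2) + 81)²) = 1/((-8/(-13) + 81)²) = 1/((-1/13*(-8) + 81)²) = 1/((8/13 + 81)²) = 1/((1061/13)²) = 1/(1125721/169) = 169/1125721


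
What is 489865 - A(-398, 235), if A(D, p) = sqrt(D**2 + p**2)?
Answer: 489865 - sqrt(213629) ≈ 4.8940e+5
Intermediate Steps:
489865 - A(-398, 235) = 489865 - sqrt((-398)**2 + 235**2) = 489865 - sqrt(158404 + 55225) = 489865 - sqrt(213629)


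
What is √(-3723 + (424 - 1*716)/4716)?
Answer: I*√575023190/393 ≈ 61.017*I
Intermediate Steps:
√(-3723 + (424 - 1*716)/4716) = √(-3723 + (424 - 716)*(1/4716)) = √(-3723 - 292*1/4716) = √(-3723 - 73/1179) = √(-4389490/1179) = I*√575023190/393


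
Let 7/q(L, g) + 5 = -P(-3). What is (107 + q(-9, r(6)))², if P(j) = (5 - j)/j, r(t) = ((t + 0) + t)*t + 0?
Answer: 10816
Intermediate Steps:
r(t) = 2*t² (r(t) = (t + t)*t + 0 = (2*t)*t + 0 = 2*t² + 0 = 2*t²)
P(j) = (5 - j)/j
q(L, g) = -3 (q(L, g) = 7/(-5 - (5 - 1*(-3))/(-3)) = 7/(-5 - (-1)*(5 + 3)/3) = 7/(-5 - (-1)*8/3) = 7/(-5 - 1*(-8/3)) = 7/(-5 + 8/3) = 7/(-7/3) = 7*(-3/7) = -3)
(107 + q(-9, r(6)))² = (107 - 3)² = 104² = 10816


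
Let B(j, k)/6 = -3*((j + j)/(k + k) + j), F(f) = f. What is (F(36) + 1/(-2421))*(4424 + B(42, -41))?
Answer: 13172955320/99261 ≈ 1.3271e+5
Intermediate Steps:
B(j, k) = -18*j - 18*j/k (B(j, k) = 6*(-3*((j + j)/(k + k) + j)) = 6*(-3*((2*j)/((2*k)) + j)) = 6*(-3*((2*j)*(1/(2*k)) + j)) = 6*(-3*(j/k + j)) = 6*(-3*(j + j/k)) = 6*(-3*j - 3*j/k) = -18*j - 18*j/k)
(F(36) + 1/(-2421))*(4424 + B(42, -41)) = (36 + 1/(-2421))*(4424 - 18*42*(1 - 41)/(-41)) = (36 - 1/2421)*(4424 - 18*42*(-1/41)*(-40)) = 87155*(4424 - 30240/41)/2421 = (87155/2421)*(151144/41) = 13172955320/99261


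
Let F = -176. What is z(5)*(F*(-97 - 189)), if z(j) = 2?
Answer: 100672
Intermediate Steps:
z(5)*(F*(-97 - 189)) = 2*(-176*(-97 - 189)) = 2*(-176*(-286)) = 2*50336 = 100672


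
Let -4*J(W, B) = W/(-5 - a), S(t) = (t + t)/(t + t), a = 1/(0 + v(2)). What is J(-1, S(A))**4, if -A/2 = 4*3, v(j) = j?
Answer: 1/234256 ≈ 4.2688e-6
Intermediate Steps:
A = -24 (A = -8*3 = -2*12 = -24)
a = 1/2 (a = 1/(0 + 2) = 1/2 ≈ 0.50000)
S(t) = 1 (S(t) = (2*t)/((2*t)) = (2*t)*(1/(2*t)) = 1)
J(W, B) = W/22 (J(W, B) = -W/(4*(-5 - 1*1/2)) = -W/(4*(-5 - 1/2)) = -W/(4*(-11/2)) = -W*(-2)/(4*11) = -(-1)*W/22 = W/22)
J(-1, S(A))**4 = ((1/22)*(-1))**4 = (-1/22)**4 = 1/234256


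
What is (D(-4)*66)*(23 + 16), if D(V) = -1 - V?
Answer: 7722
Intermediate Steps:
(D(-4)*66)*(23 + 16) = ((-1 - 1*(-4))*66)*(23 + 16) = ((-1 + 4)*66)*39 = (3*66)*39 = 198*39 = 7722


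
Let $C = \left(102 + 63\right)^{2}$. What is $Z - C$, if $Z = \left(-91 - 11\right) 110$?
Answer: $-38445$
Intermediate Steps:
$Z = -11220$ ($Z = \left(-102\right) 110 = -11220$)
$C = 27225$ ($C = 165^{2} = 27225$)
$Z - C = -11220 - 27225 = -38445$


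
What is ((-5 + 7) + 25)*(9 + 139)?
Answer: 3996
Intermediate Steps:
((-5 + 7) + 25)*(9 + 139) = (2 + 25)*148 = 27*148 = 3996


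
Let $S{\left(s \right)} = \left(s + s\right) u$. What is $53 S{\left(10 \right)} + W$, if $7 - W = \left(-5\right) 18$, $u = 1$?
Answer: $1157$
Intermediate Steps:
$W = 97$ ($W = 7 - \left(-5\right) 18 = 7 - -90 = 7 + 90 = 97$)
$S{\left(s \right)} = 2 s$ ($S{\left(s \right)} = \left(s + s\right) 1 = 2 s 1 = 2 s$)
$53 S{\left(10 \right)} + W = 53 \cdot 2 \cdot 10 + 97 = 53 \cdot 20 + 97 = 1060 + 97 = 1157$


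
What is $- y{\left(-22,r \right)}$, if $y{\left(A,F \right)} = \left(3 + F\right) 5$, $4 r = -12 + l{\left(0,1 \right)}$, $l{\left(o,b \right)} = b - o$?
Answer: $- \frac{5}{4} \approx -1.25$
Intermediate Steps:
$r = - \frac{11}{4}$ ($r = \frac{-12 + \left(1 - 0\right)}{4} = \frac{-12 + \left(1 + 0\right)}{4} = \frac{-12 + 1}{4} = \frac{1}{4} \left(-11\right) = - \frac{11}{4} \approx -2.75$)
$y{\left(A,F \right)} = 15 + 5 F$
$- y{\left(-22,r \right)} = - (15 + 5 \left(- \frac{11}{4}\right)) = - (15 - \frac{55}{4}) = \left(-1\right) \frac{5}{4} = - \frac{5}{4}$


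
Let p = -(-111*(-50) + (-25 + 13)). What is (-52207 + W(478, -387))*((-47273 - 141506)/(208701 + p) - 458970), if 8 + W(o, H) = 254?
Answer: 4845150775703329/203163 ≈ 2.3849e+10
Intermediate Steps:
p = -5538 (p = -(5550 - 12) = -1*5538 = -5538)
W(o, H) = 246 (W(o, H) = -8 + 254 = 246)
(-52207 + W(478, -387))*((-47273 - 141506)/(208701 + p) - 458970) = (-52207 + 246)*((-47273 - 141506)/(208701 - 5538) - 458970) = -51961*(-188779/203163 - 458970) = -51961*(-93245910889/203163) = 4845150775703329/203163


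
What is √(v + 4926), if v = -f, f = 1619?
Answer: √3307 ≈ 57.507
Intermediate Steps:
v = -1619 (v = -1*1619 = -1619)
√(v + 4926) = √(-1619 + 4926) = √3307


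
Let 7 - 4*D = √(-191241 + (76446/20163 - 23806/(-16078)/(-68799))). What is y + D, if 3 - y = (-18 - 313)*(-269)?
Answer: -356137/4 - I*√2642460448157239773740811247542/14868872628324 ≈ -89034.0 - 109.33*I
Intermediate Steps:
y = -89036 (y = 3 - (-18 - 313)*(-269) = 3 - (-331)*(-269) = 3 - 1*89039 = 3 - 89039 = -89036)
D = 7/4 - I*√2642460448157239773740811247542/14868872628324 (D = 7/4 - √(-191241 + (76446/20163 - 23806/(-16078)/(-68799)))/4 = 7/4 - √(-191241 + (76446*(1/20163) - 23806*(-1/16078)*(-1/68799)))/4 = 7/4 - √(-191241 + (25482/6721 + (11903/8039)*(-1/68799)))/4 = 7/4 - √(-191241 + (25482/6721 - 11903/553075161))/4 = 7/4 - √(-191241 + 14093381252539/3717218157081)/4 = 7/4 - I*√2642460448157239773740811247542/14868872628324 ≈ 1.75 - 109.33*I)
y + D = -89036 + (7/4 - I*√2642460448157239773740811247542/14868872628324) = -356137/4 - I*√2642460448157239773740811247542/14868872628324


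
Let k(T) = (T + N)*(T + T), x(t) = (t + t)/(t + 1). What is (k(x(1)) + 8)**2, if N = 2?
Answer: 196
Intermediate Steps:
x(t) = 2*t/(1 + t) (x(t) = (2*t)/(1 + t) = 2*t/(1 + t))
k(T) = 2*T*(2 + T) (k(T) = (T + 2)*(T + T) = (2 + T)*(2*T) = 2*T*(2 + T))
(k(x(1)) + 8)**2 = (2*(2*1/(1 + 1))*(2 + 2*1/(1 + 1)) + 8)**2 = (2*(2*1/2)*(2 + 2*1/2) + 8)**2 = (2*(2*1*(1/2))*(2 + 2*1*(1/2)) + 8)**2 = (2*1*(2 + 1) + 8)**2 = (2*1*3 + 8)**2 = (6 + 8)**2 = 14**2 = 196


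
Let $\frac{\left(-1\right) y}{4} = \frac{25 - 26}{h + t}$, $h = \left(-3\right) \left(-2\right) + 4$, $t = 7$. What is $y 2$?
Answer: $\frac{8}{17} \approx 0.47059$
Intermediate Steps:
$h = 10$ ($h = 6 + 4 = 10$)
$y = \frac{4}{17}$ ($y = - 4 \frac{25 - 26}{10 + 7} = - 4 \left(- \frac{1}{17}\right) = - 4 \left(\left(-1\right) \frac{1}{17}\right) = \left(-4\right) \left(- \frac{1}{17}\right) = \frac{4}{17} \approx 0.23529$)
$y 2 = \frac{4}{17} \cdot 2 = \frac{8}{17}$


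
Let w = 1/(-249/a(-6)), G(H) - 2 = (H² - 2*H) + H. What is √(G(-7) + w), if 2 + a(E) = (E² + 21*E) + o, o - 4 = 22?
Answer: 2*√100347/83 ≈ 7.6332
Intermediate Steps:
o = 26 (o = 4 + 22 = 26)
a(E) = 24 + E² + 21*E (a(E) = -2 + ((E² + 21*E) + 26) = -2 + (26 + E² + 21*E) = 24 + E² + 21*E)
G(H) = 2 + H² - H (G(H) = 2 + ((H² - 2*H) + H) = 2 + (H² - H) = 2 + H² - H)
w = 22/83 (w = 1/(-249/(24 + (-6)² + 21*(-6))) = 1/(-249/(24 + 36 - 126)) = 1/(-249/(-66)) = 1/(-249*(-1/66)) = 1/(83/22) = 22/83 ≈ 0.26506)
√(G(-7) + w) = √((2 + (-7)² - 1*(-7)) + 22/83) = √((2 + 49 + 7) + 22/83) = √(58 + 22/83) = √(4836/83) = 2*√100347/83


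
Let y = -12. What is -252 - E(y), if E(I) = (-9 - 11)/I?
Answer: -761/3 ≈ -253.67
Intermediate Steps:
E(I) = -20/I
-252 - E(y) = -252 - (-20)/(-12) = -252 - (-20)*(-1)/12 = -252 - 1*5/3 = -252 - 5/3 = -761/3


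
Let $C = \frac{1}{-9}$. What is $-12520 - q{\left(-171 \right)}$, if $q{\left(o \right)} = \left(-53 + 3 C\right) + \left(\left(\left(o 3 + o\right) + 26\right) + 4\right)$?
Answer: $- \frac{35438}{3} \approx -11813.0$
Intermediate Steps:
$C = - \frac{1}{9} \approx -0.11111$
$q{\left(o \right)} = - \frac{70}{3} + 4 o$ ($q{\left(o \right)} = \left(-53 + 3 \left(- \frac{1}{9}\right)\right) + \left(\left(\left(o 3 + o\right) + 26\right) + 4\right) = \left(-53 - \frac{1}{3}\right) + \left(\left(\left(3 o + o\right) + 26\right) + 4\right) = - \frac{160}{3} + \left(\left(4 o + 26\right) + 4\right) = - \frac{160}{3} + \left(\left(26 + 4 o\right) + 4\right) = - \frac{160}{3} + \left(30 + 4 o\right) = - \frac{70}{3} + 4 o$)
$-12520 - q{\left(-171 \right)} = -12520 - \left(- \frac{70}{3} + 4 \left(-171\right)\right) = -12520 - \left(- \frac{70}{3} - 684\right) = -12520 - - \frac{2122}{3} = -12520 + \frac{2122}{3} = - \frac{35438}{3}$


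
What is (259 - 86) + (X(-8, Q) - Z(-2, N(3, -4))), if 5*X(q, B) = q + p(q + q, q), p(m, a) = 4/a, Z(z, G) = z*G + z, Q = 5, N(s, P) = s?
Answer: 1793/10 ≈ 179.30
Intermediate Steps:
Z(z, G) = z + G*z (Z(z, G) = G*z + z = z + G*z)
X(q, B) = q/5 + 4/(5*q) (X(q, B) = (q + 4/q)/5 = q/5 + 4/(5*q))
(259 - 86) + (X(-8, Q) - Z(-2, N(3, -4))) = (259 - 86) + ((⅕)*(4 + (-8)²)/(-8) - (-2)*(1 + 3)) = 173 + ((⅕)*(-⅛)*(4 + 64) - (-2)*4) = 173 + ((⅕)*(-⅛)*68 - 1*(-8)) = 173 + (-17/10 + 8) = 173 + 63/10 = 1793/10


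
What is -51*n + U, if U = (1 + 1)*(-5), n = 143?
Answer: -7303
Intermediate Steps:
U = -10 (U = 2*(-5) = -10)
-51*n + U = -51*143 - 10 = -7293 - 10 = -7303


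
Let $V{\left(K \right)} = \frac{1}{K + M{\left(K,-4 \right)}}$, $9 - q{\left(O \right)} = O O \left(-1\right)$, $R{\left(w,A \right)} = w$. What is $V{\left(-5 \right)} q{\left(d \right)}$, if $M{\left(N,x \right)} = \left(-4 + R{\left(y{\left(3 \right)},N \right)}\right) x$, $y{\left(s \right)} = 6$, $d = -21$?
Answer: $- \frac{450}{13} \approx -34.615$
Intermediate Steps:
$q{\left(O \right)} = 9 + O^{2}$ ($q{\left(O \right)} = 9 - O O \left(-1\right) = 9 - O^{2} \left(-1\right) = 9 - - O^{2} = 9 + O^{2}$)
$M{\left(N,x \right)} = 2 x$ ($M{\left(N,x \right)} = \left(-4 + 6\right) x = 2 x$)
$V{\left(K \right)} = \frac{1}{-8 + K}$ ($V{\left(K \right)} = \frac{1}{K + 2 \left(-4\right)} = \frac{1}{K - 8} = \frac{1}{-8 + K}$)
$V{\left(-5 \right)} q{\left(d \right)} = \frac{9 + \left(-21\right)^{2}}{-8 - 5} = \frac{9 + 441}{-13} = \left(- \frac{1}{13}\right) 450 = - \frac{450}{13}$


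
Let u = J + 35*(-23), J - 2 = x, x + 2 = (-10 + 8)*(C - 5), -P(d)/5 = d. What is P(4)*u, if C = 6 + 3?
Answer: 16260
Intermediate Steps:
C = 9
P(d) = -5*d
x = -10 (x = -2 + (-10 + 8)*(9 - 5) = -2 - 2*4 = -2 - 8 = -10)
J = -8 (J = 2 - 10 = -8)
u = -813 (u = -8 + 35*(-23) = -8 - 805 = -813)
P(4)*u = -5*4*(-813) = -20*(-813) = 16260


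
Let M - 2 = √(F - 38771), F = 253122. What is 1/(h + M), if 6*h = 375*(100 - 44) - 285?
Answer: 13818/46876877 - 4*√214351/46876877 ≈ 0.00025527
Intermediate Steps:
h = 6905/2 (h = (375*(100 - 44) - 285)/6 = (375*56 - 285)/6 = (21000 - 285)/6 = (⅙)*20715 = 6905/2 ≈ 3452.5)
M = 2 + √214351 (M = 2 + √(253122 - 38771) = 2 + √214351 ≈ 464.98)
1/(h + M) = 1/(6905/2 + (2 + √214351)) = 1/(6909/2 + √214351)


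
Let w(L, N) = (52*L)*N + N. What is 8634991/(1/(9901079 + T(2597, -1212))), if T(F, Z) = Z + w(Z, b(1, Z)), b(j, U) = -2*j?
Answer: 86573668521783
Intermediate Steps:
w(L, N) = N + 52*L*N (w(L, N) = 52*L*N + N = N + 52*L*N)
T(F, Z) = -2 - 103*Z (T(F, Z) = Z + (-2*1)*(1 + 52*Z) = Z - 2*(1 + 52*Z) = Z + (-2 - 104*Z) = -2 - 103*Z)
8634991/(1/(9901079 + T(2597, -1212))) = 8634991/(1/(9901079 + (-2 - 103*(-1212)))) = 8634991/(1/(9901079 + (-2 + 124836))) = 8634991/(1/(9901079 + 124834)) = 8634991/(1/10025913) = 8634991*10025913 = 86573668521783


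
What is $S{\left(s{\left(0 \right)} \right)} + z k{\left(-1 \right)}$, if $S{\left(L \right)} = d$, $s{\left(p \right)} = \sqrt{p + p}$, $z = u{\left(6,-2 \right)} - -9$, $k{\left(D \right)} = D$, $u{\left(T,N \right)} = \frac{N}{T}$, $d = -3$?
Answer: $- \frac{35}{3} \approx -11.667$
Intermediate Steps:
$z = \frac{26}{3}$ ($z = - \frac{2}{6} - -9 = \left(-2\right) \frac{1}{6} + 9 = - \frac{1}{3} + 9 = \frac{26}{3} \approx 8.6667$)
$s{\left(p \right)} = \sqrt{2} \sqrt{p}$ ($s{\left(p \right)} = \sqrt{2 p} = \sqrt{2} \sqrt{p}$)
$S{\left(L \right)} = -3$
$S{\left(s{\left(0 \right)} \right)} + z k{\left(-1 \right)} = -3 + \frac{26}{3} \left(-1\right) = -3 - \frac{26}{3} = - \frac{35}{3}$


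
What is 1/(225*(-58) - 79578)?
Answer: -1/92628 ≈ -1.0796e-5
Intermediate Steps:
1/(225*(-58) - 79578) = 1/(-13050 - 79578) = 1/(-92628) = -1/92628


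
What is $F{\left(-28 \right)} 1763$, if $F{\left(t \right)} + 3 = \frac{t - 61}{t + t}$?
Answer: $- \frac{139277}{56} \approx -2487.1$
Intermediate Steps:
$F{\left(t \right)} = -3 + \frac{-61 + t}{2 t}$ ($F{\left(t \right)} = -3 + \frac{t - 61}{t + t} = -3 + \frac{-61 + t}{2 t}$)
$F{\left(-28 \right)} 1763 = \frac{-61 - -140}{2 \left(-28\right)} 1763 = \frac{1}{2} \left(- \frac{1}{28}\right) \left(-61 + 140\right) 1763 = \frac{1}{2} \left(- \frac{1}{28}\right) 79 \cdot 1763 = \left(- \frac{79}{56}\right) 1763 = - \frac{139277}{56}$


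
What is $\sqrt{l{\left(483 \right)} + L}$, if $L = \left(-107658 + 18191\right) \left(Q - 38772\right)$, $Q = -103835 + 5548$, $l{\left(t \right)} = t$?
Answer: $14 \sqrt{62562541} \approx 1.1074 \cdot 10^{5}$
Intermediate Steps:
$Q = -98287$
$L = 12262257553$ ($L = \left(-107658 + 18191\right) \left(-98287 - 38772\right) = \left(-89467\right) \left(-137059\right) = 12262257553$)
$\sqrt{l{\left(483 \right)} + L} = \sqrt{483 + 12262257553} = \sqrt{12262258036} = 14 \sqrt{62562541}$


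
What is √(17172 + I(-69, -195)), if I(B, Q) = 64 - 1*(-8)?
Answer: 6*√479 ≈ 131.32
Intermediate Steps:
I(B, Q) = 72 (I(B, Q) = 64 + 8 = 72)
√(17172 + I(-69, -195)) = √(17172 + 72) = √17244 = 6*√479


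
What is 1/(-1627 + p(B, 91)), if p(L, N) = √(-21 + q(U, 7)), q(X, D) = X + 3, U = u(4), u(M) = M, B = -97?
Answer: -1627/2647143 - I*√14/2647143 ≈ -0.00061462 - 1.4135e-6*I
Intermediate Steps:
U = 4
q(X, D) = 3 + X
p(L, N) = I*√14 (p(L, N) = √(-21 + (3 + 4)) = √(-21 + 7) = √(-14) = I*√14)
1/(-1627 + p(B, 91)) = 1/(-1627 + I*√14)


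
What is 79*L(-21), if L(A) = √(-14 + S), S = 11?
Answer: 79*I*√3 ≈ 136.83*I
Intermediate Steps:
L(A) = I*√3 (L(A) = √(-14 + 11) = √(-3) = I*√3)
79*L(-21) = 79*(I*√3) = 79*I*√3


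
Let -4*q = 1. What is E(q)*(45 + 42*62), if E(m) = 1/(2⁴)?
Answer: 2649/16 ≈ 165.56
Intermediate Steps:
q = -¼ (q = -¼*1 = -¼ ≈ -0.25000)
E(m) = 1/16
E(q)*(45 + 42*62) = (45 + 42*62)/16 = (45 + 2604)/16 = (1/16)*2649 = 2649/16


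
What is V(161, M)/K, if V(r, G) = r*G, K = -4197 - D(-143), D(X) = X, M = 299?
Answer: -48139/4054 ≈ -11.874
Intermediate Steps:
K = -4054 (K = -4197 - 1*(-143) = -4197 + 143 = -4054)
V(r, G) = G*r
V(161, M)/K = (299*161)/(-4054) = 48139*(-1/4054) = -48139/4054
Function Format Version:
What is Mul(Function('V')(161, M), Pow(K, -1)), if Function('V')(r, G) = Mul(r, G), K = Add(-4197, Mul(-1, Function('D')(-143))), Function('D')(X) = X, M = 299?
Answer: Rational(-48139, 4054) ≈ -11.874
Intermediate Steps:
K = -4054 (K = Add(-4197, Mul(-1, -143)) = Add(-4197, 143) = -4054)
Function('V')(r, G) = Mul(G, r)
Mul(Function('V')(161, M), Pow(K, -1)) = Mul(Mul(299, 161), Pow(-4054, -1)) = Mul(48139, Rational(-1, 4054)) = Rational(-48139, 4054)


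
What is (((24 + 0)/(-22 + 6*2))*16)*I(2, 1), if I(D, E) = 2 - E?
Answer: -192/5 ≈ -38.400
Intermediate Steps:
(((24 + 0)/(-22 + 6*2))*16)*I(2, 1) = (((24 + 0)/(-22 + 6*2))*16)*(2 - 1*1) = ((24/(-22 + 12))*16)*(2 - 1) = ((24/(-10))*16)*1 = ((24*(-1/10))*16)*1 = -12/5*16*1 = -192/5*1 = -192/5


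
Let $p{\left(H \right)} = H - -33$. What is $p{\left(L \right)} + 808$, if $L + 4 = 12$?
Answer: $849$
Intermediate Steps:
$L = 8$ ($L = -4 + 12 = 8$)
$p{\left(H \right)} = 33 + H$ ($p{\left(H \right)} = H + 33 = 33 + H$)
$p{\left(L \right)} + 808 = \left(33 + 8\right) + 808 = 41 + 808 = 849$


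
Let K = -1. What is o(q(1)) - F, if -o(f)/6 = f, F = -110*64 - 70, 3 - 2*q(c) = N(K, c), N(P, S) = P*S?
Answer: 7098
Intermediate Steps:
q(c) = 3/2 + c/2 (q(c) = 3/2 - (-1)*c/2 = 3/2 + c/2)
F = -7110 (F = -7040 - 70 = -7110)
o(f) = -6*f
o(q(1)) - F = -6*(3/2 + (½)*1) - 1*(-7110) = -6*(3/2 + ½) + 7110 = -6*2 + 7110 = -12 + 7110 = 7098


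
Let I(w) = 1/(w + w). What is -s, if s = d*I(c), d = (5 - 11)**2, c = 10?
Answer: -9/5 ≈ -1.8000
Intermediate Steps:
I(w) = 1/(2*w)
d = 36 (d = (-6)**2 = 36)
s = 9/5 (s = 36*((1/2)/10) = 36*((1/2)*(1/10)) = 36*(1/20) = 9/5 ≈ 1.8000)
-s = -1*9/5 = -9/5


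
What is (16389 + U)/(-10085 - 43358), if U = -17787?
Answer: 1398/53443 ≈ 0.026159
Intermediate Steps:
(16389 + U)/(-10085 - 43358) = (16389 - 17787)/(-10085 - 43358) = -1398/(-53443) = -1398*(-1/53443) = 1398/53443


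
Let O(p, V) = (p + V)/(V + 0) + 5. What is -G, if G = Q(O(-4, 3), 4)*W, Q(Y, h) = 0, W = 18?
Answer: 0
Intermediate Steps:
O(p, V) = 5 + (V + p)/V (O(p, V) = (V + p)/V + 5 = 5 + (V + p)/V)
G = 0 (G = 0*18 = 0)
-G = -1*0 = 0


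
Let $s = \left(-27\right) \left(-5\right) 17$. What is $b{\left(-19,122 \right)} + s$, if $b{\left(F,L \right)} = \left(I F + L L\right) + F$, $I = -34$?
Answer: $17806$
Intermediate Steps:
$b{\left(F,L \right)} = L^{2} - 33 F$ ($b{\left(F,L \right)} = \left(- 34 F + L L\right) + F = \left(- 34 F + L^{2}\right) + F = \left(L^{2} - 34 F\right) + F = L^{2} - 33 F$)
$s = 2295$ ($s = 135 \cdot 17 = 2295$)
$b{\left(-19,122 \right)} + s = \left(122^{2} - -627\right) + 2295 = \left(14884 + 627\right) + 2295 = 15511 + 2295 = 17806$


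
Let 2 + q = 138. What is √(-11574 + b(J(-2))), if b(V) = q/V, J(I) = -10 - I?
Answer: I*√11591 ≈ 107.66*I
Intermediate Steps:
q = 136 (q = -2 + 138 = 136)
b(V) = 136/V
√(-11574 + b(J(-2))) = √(-11574 + 136/(-10 - 1*(-2))) = √(-11574 + 136/(-10 + 2)) = √(-11574 + 136/(-8)) = √(-11574 + 136*(-⅛)) = √(-11574 - 17) = √(-11591) = I*√11591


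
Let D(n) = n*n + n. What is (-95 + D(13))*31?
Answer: 2697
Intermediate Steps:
D(n) = n + n² (D(n) = n² + n = n + n²)
(-95 + D(13))*31 = (-95 + 13*(1 + 13))*31 = (-95 + 13*14)*31 = (-95 + 182)*31 = 87*31 = 2697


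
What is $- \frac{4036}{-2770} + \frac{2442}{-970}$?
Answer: $- \frac{142471}{134345} \approx -1.0605$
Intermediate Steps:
$- \frac{4036}{-2770} + \frac{2442}{-970} = \left(-4036\right) \left(- \frac{1}{2770}\right) + 2442 \left(- \frac{1}{970}\right) = \frac{2018}{1385} - \frac{1221}{485} = - \frac{142471}{134345}$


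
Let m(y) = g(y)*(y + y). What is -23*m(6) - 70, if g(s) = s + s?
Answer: -3382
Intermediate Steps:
g(s) = 2*s
m(y) = 4*y² (m(y) = (2*y)*(y + y) = (2*y)*(2*y) = 4*y²)
-23*m(6) - 70 = -92*6² - 70 = -92*36 - 70 = -23*144 - 70 = -3312 - 70 = -3382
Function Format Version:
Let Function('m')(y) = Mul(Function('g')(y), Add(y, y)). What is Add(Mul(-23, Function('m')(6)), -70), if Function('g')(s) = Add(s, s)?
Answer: -3382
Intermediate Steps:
Function('g')(s) = Mul(2, s)
Function('m')(y) = Mul(4, Pow(y, 2)) (Function('m')(y) = Mul(Mul(2, y), Add(y, y)) = Mul(Mul(2, y), Mul(2, y)) = Mul(4, Pow(y, 2)))
Add(Mul(-23, Function('m')(6)), -70) = Add(Mul(-23, Mul(4, Pow(6, 2))), -70) = Add(Mul(-23, Mul(4, 36)), -70) = Add(Mul(-23, 144), -70) = Add(-3312, -70) = -3382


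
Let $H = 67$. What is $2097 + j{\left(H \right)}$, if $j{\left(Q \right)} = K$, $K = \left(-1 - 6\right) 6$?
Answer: $2055$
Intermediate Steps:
$K = -42$ ($K = \left(-1 - 6\right) 6 = \left(-7\right) 6 = -42$)
$j{\left(Q \right)} = -42$
$2097 + j{\left(H \right)} = 2097 - 42 = 2055$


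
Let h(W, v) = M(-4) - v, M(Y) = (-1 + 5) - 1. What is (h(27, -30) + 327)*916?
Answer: 329760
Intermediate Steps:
M(Y) = 3 (M(Y) = 4 - 1 = 3)
h(W, v) = 3 - v
(h(27, -30) + 327)*916 = ((3 - 1*(-30)) + 327)*916 = ((3 + 30) + 327)*916 = (33 + 327)*916 = 360*916 = 329760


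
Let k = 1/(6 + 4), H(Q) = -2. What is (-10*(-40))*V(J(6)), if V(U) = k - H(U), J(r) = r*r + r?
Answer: 840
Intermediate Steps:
J(r) = r + r² (J(r) = r² + r = r + r²)
k = ⅒ (k = 1/10 = ⅒ ≈ 0.10000)
V(U) = 21/10 (V(U) = ⅒ - 1*(-2) = ⅒ + 2 = 21/10)
(-10*(-40))*V(J(6)) = -10*(-40)*(21/10) = 400*(21/10) = 840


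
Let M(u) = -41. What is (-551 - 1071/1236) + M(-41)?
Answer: -244261/412 ≈ -592.87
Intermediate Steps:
(-551 - 1071/1236) + M(-41) = (-551 - 1071/1236) - 41 = (-551 - 1071*1/1236) - 41 = (-551 - 357/412) - 41 = -227369/412 - 41 = -244261/412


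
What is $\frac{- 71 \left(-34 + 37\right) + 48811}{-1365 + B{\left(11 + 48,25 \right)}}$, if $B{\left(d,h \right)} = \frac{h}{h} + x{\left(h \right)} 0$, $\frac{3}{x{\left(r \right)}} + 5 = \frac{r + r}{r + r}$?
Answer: $- \frac{2209}{62} \approx -35.629$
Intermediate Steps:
$x{\left(r \right)} = - \frac{3}{4}$ ($x{\left(r \right)} = \frac{3}{-5 + \frac{r + r}{r + r}} = \frac{3}{-5 + \frac{2 r}{2 r}} = \frac{3}{-5 + 2 r \frac{1}{2 r}} = \frac{3}{-5 + 1} = \frac{3}{-4} = 3 \left(- \frac{1}{4}\right) = - \frac{3}{4}$)
$B{\left(d,h \right)} = 1$ ($B{\left(d,h \right)} = \frac{h}{h} - 0 = 1 + 0 = 1$)
$\frac{- 71 \left(-34 + 37\right) + 48811}{-1365 + B{\left(11 + 48,25 \right)}} = \frac{- 71 \left(-34 + 37\right) + 48811}{-1365 + 1} = \frac{\left(-71\right) 3 + 48811}{-1364} = \left(-213 + 48811\right) \left(- \frac{1}{1364}\right) = 48598 \left(- \frac{1}{1364}\right) = - \frac{2209}{62}$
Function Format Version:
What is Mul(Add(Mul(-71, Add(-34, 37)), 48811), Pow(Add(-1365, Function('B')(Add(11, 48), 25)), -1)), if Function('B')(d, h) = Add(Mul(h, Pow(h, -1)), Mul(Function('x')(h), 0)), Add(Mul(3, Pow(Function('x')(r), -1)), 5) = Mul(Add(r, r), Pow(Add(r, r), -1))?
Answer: Rational(-2209, 62) ≈ -35.629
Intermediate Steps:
Function('x')(r) = Rational(-3, 4) (Function('x')(r) = Mul(3, Pow(Add(-5, Mul(Add(r, r), Pow(Add(r, r), -1))), -1)) = Mul(3, Pow(Add(-5, Mul(Mul(2, r), Pow(Mul(2, r), -1))), -1)) = Mul(3, Pow(Add(-5, Mul(Mul(2, r), Mul(Rational(1, 2), Pow(r, -1)))), -1)) = Mul(3, Pow(Add(-5, 1), -1)) = Mul(3, Pow(-4, -1)) = Mul(3, Rational(-1, 4)) = Rational(-3, 4))
Function('B')(d, h) = 1 (Function('B')(d, h) = Add(Mul(h, Pow(h, -1)), Mul(Rational(-3, 4), 0)) = Add(1, 0) = 1)
Mul(Add(Mul(-71, Add(-34, 37)), 48811), Pow(Add(-1365, Function('B')(Add(11, 48), 25)), -1)) = Mul(Add(Mul(-71, Add(-34, 37)), 48811), Pow(Add(-1365, 1), -1)) = Mul(Add(Mul(-71, 3), 48811), Pow(-1364, -1)) = Mul(Add(-213, 48811), Rational(-1, 1364)) = Mul(48598, Rational(-1, 1364)) = Rational(-2209, 62)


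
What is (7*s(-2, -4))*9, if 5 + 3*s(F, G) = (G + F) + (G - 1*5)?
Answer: -420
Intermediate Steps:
s(F, G) = -10/3 + F/3 + 2*G/3 (s(F, G) = -5/3 + ((G + F) + (G - 1*5))/3 = -5/3 + ((F + G) + (G - 5))/3 = -5/3 + ((F + G) + (-5 + G))/3 = -5/3 + (-5 + F + 2*G)/3 = -5/3 + (-5/3 + F/3 + 2*G/3) = -10/3 + F/3 + 2*G/3)
(7*s(-2, -4))*9 = (7*(-10/3 + (1/3)*(-2) + (2/3)*(-4)))*9 = (7*(-10/3 - 2/3 - 8/3))*9 = (7*(-20/3))*9 = -140/3*9 = -420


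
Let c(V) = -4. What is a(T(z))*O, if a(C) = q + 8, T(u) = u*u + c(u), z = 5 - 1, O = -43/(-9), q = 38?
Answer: 1978/9 ≈ 219.78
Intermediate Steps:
O = 43/9 (O = -43*(-⅑) = 43/9 ≈ 4.7778)
z = 4
T(u) = -4 + u² (T(u) = u*u - 4 = u² - 4 = -4 + u²)
a(C) = 46 (a(C) = 38 + 8 = 46)
a(T(z))*O = 46*(43/9) = 1978/9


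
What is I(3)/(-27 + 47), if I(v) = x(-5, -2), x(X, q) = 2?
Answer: ⅒ ≈ 0.10000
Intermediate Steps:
I(v) = 2
I(3)/(-27 + 47) = 2/(-27 + 47) = 2/20 = (1/20)*2 = ⅒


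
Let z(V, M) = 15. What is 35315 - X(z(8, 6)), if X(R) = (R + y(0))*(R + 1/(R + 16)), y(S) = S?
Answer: 1087775/31 ≈ 35090.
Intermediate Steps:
X(R) = R*(R + 1/(16 + R)) (X(R) = (R + 0)*(R + 1/(R + 16)) = R*(R + 1/(16 + R)))
35315 - X(z(8, 6)) = 35315 - 15*(1 + 15**2 + 16*15)/(16 + 15) = 35315 - 15*(1 + 225 + 240)/31 = 35315 - 15*466/31 = 35315 - 1*6990/31 = 35315 - 6990/31 = 1087775/31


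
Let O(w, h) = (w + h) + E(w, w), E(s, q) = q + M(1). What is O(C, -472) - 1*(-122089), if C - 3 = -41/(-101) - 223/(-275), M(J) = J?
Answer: 3378174196/27775 ≈ 1.2163e+5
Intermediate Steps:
E(s, q) = 1 + q (E(s, q) = q + 1 = 1 + q)
C = 117123/27775 (C = 3 + (-41/(-101) - 223/(-275)) = 3 + (-41*(-1/101) - 223*(-1/275)) = 3 + (41/101 + 223/275) = 3 + 33798/27775 = 117123/27775 ≈ 4.2169)
O(w, h) = 1 + h + 2*w (O(w, h) = (w + h) + (1 + w) = (h + w) + (1 + w) = 1 + h + 2*w)
O(C, -472) - 1*(-122089) = (1 - 472 + 2*(117123/27775)) - 1*(-122089) = (1 - 472 + 234246/27775) + 122089 = -12847779/27775 + 122089 = 3378174196/27775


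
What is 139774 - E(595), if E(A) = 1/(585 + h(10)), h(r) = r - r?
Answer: 81767789/585 ≈ 1.3977e+5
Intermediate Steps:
h(r) = 0
E(A) = 1/585 (E(A) = 1/(585 + 0) = 1/585)
139774 - E(595) = 139774 - 1*1/585 = 139774 - 1/585 = 81767789/585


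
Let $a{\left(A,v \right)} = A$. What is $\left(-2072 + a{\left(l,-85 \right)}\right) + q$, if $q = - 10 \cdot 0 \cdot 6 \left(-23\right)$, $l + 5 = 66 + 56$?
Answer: $-1955$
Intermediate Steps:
$l = 117$ ($l = -5 + \left(66 + 56\right) = -5 + 122 = 117$)
$q = 0$ ($q = \left(-10\right) 0 \left(-23\right) = 0 \left(-23\right) = 0$)
$\left(-2072 + a{\left(l,-85 \right)}\right) + q = \left(-2072 + 117\right) + 0 = -1955 + 0 = -1955$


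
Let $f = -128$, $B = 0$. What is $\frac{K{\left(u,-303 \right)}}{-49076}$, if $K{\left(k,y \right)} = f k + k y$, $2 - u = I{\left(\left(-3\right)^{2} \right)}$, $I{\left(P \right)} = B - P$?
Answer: $\frac{4741}{49076} \approx 0.096605$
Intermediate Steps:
$I{\left(P \right)} = - P$ ($I{\left(P \right)} = 0 - P = - P$)
$u = 11$ ($u = 2 - - \left(-3\right)^{2} = 2 - \left(-1\right) 9 = 2 - -9 = 2 + 9 = 11$)
$K{\left(k,y \right)} = - 128 k + k y$
$\frac{K{\left(u,-303 \right)}}{-49076} = \frac{11 \left(-128 - 303\right)}{-49076} = 11 \left(-431\right) \left(- \frac{1}{49076}\right) = \left(-4741\right) \left(- \frac{1}{49076}\right) = \frac{4741}{49076}$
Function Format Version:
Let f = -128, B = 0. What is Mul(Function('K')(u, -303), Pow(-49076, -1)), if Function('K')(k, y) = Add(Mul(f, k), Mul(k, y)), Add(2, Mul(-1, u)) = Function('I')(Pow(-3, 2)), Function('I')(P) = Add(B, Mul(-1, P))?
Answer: Rational(4741, 49076) ≈ 0.096605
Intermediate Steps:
Function('I')(P) = Mul(-1, P) (Function('I')(P) = Add(0, Mul(-1, P)) = Mul(-1, P))
u = 11 (u = Add(2, Mul(-1, Mul(-1, Pow(-3, 2)))) = Add(2, Mul(-1, Mul(-1, 9))) = Add(2, Mul(-1, -9)) = Add(2, 9) = 11)
Function('K')(k, y) = Add(Mul(-128, k), Mul(k, y))
Mul(Function('K')(u, -303), Pow(-49076, -1)) = Mul(Mul(11, Add(-128, -303)), Pow(-49076, -1)) = Mul(Mul(11, -431), Rational(-1, 49076)) = Mul(-4741, Rational(-1, 49076)) = Rational(4741, 49076)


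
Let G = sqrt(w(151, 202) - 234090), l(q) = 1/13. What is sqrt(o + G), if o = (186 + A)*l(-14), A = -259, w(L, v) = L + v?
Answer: sqrt(-949 + 169*I*sqrt(233737))/13 ≈ 15.458 + 15.638*I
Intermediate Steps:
l(q) = 1/13
o = -73/13 (o = (186 - 259)*(1/13) = -73*1/13 = -73/13 ≈ -5.6154)
G = I*sqrt(233737) (G = sqrt((151 + 202) - 234090) = sqrt(353 - 234090) = sqrt(-233737) = I*sqrt(233737) ≈ 483.46*I)
sqrt(o + G) = sqrt(-73/13 + I*sqrt(233737))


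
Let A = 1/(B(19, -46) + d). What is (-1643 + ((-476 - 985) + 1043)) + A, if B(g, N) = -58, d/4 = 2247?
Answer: -18404729/8930 ≈ -2061.0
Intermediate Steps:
d = 8988 (d = 4*2247 = 8988)
A = 1/8930 (A = 1/(-58 + 8988) = 1/8930 ≈ 0.00011198)
(-1643 + ((-476 - 985) + 1043)) + A = (-1643 + ((-476 - 985) + 1043)) + 1/8930 = (-1643 + (-1461 + 1043)) + 1/8930 = (-1643 - 418) + 1/8930 = -2061 + 1/8930 = -18404729/8930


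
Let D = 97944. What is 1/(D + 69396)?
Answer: 1/167340 ≈ 5.9759e-6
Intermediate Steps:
1/(D + 69396) = 1/(97944 + 69396) = 1/167340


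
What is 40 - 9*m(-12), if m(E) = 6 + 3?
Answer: -41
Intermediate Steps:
m(E) = 9
40 - 9*m(-12) = 40 - 9*9 = 40 - 81 = -41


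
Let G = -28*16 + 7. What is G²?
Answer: 194481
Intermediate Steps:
G = -441 (G = -448 + 7 = -441)
G² = (-441)² = 194481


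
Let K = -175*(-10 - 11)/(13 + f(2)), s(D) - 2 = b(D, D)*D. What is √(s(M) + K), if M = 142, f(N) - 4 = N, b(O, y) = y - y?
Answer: √70547/19 ≈ 13.979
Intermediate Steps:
b(O, y) = 0
f(N) = 4 + N
s(D) = 2 (s(D) = 2 + 0*D = 2 + 0 = 2)
K = 3675/19 (K = -175*(-10 - 11)/(13 + (4 + 2)) = -(-3675)/(13 + 6) = -(-3675)/19 = -175*(-21/19) = 3675/19 ≈ 193.42)
√(s(M) + K) = √(2 + 3675/19) = √(3713/19) = √70547/19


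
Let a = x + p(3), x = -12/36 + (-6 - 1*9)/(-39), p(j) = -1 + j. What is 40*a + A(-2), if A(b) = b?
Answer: 3122/39 ≈ 80.051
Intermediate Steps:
x = 2/39 (x = -12*1/36 + (-6 - 9)*(-1/39) = -⅓ - 15*(-1/39) = -⅓ + 5/13 = 2/39 ≈ 0.051282)
a = 80/39 (a = 2/39 + (-1 + 3) = 2/39 + 2 = 80/39 ≈ 2.0513)
40*a + A(-2) = 40*(80/39) - 2 = 3200/39 - 2 = 3122/39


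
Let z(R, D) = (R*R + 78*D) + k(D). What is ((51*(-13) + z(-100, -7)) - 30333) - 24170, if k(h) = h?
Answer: -45719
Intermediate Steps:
z(R, D) = R**2 + 79*D (z(R, D) = (R*R + 78*D) + D = (R**2 + 78*D) + D = R**2 + 79*D)
((51*(-13) + z(-100, -7)) - 30333) - 24170 = ((51*(-13) + ((-100)**2 + 79*(-7))) - 30333) - 24170 = ((-663 + (10000 - 553)) - 30333) - 24170 = ((-663 + 9447) - 30333) - 24170 = (8784 - 30333) - 24170 = -21549 - 24170 = -45719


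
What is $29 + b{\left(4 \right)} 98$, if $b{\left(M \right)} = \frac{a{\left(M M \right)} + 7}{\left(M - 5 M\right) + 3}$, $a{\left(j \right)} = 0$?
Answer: $- \frac{309}{13} \approx -23.769$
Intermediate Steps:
$b{\left(M \right)} = \frac{7}{3 - 4 M}$ ($b{\left(M \right)} = \frac{0 + 7}{\left(M - 5 M\right) + 3} = \frac{7}{- 4 M + 3} = \frac{7}{3 - 4 M}$)
$29 + b{\left(4 \right)} 98 = 29 + - \frac{7}{-3 + 4 \cdot 4} \cdot 98 = 29 + - \frac{7}{-3 + 16} \cdot 98 = 29 + - \frac{7}{13} \cdot 98 = 29 + \left(-7\right) \frac{1}{13} \cdot 98 = 29 - \frac{686}{13} = - \frac{309}{13}$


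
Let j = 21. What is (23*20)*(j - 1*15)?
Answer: 2760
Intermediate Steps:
(23*20)*(j - 1*15) = (23*20)*(21 - 1*15) = 460*(21 - 15) = 460*6 = 2760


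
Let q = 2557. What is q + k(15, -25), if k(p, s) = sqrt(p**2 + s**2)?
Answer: 2557 + 5*sqrt(34) ≈ 2586.2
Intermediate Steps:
q + k(15, -25) = 2557 + sqrt(15**2 + (-25)**2) = 2557 + sqrt(225 + 625) = 2557 + sqrt(850) = 2557 + 5*sqrt(34)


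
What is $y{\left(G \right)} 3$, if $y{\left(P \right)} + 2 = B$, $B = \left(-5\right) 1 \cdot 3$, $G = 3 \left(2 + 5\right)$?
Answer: $-51$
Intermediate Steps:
$G = 21$ ($G = 3 \cdot 7 = 21$)
$B = -15$ ($B = \left(-5\right) 3 = -15$)
$y{\left(P \right)} = -17$ ($y{\left(P \right)} = -2 - 15 = -17$)
$y{\left(G \right)} 3 = \left(-17\right) 3 = -51$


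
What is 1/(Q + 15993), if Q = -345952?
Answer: -1/329959 ≈ -3.0307e-6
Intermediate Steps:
1/(Q + 15993) = 1/(-345952 + 15993) = 1/(-329959) = -1/329959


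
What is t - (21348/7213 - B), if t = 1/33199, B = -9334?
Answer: -2235869313297/239464387 ≈ -9337.0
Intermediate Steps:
t = 1/33199 ≈ 3.0121e-5
t - (21348/7213 - B) = 1/33199 - (21348/7213 - 1*(-9334)) = 1/33199 - (21348*(1/7213) + 9334) = 1/33199 - (21348/7213 + 9334) = 1/33199 - 1*67347490/7213 = 1/33199 - 67347490/7213 = -2235869313297/239464387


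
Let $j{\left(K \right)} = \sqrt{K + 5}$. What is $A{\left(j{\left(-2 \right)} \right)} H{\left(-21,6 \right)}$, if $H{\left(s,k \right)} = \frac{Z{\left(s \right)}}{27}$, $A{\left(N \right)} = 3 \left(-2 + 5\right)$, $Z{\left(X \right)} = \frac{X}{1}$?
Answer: $-7$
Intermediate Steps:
$Z{\left(X \right)} = X$ ($Z{\left(X \right)} = X 1 = X$)
$j{\left(K \right)} = \sqrt{5 + K}$
$A{\left(N \right)} = 9$ ($A{\left(N \right)} = 3 \cdot 3 = 9$)
$H{\left(s,k \right)} = \frac{s}{27}$
$A{\left(j{\left(-2 \right)} \right)} H{\left(-21,6 \right)} = 9 \cdot \frac{1}{27} \left(-21\right) = 9 \left(- \frac{7}{9}\right) = -7$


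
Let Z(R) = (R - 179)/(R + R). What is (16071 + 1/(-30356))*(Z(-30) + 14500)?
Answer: 84906514033295/364272 ≈ 2.3309e+8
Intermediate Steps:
Z(R) = (-179 + R)/(2*R) (Z(R) = (-179 + R)/((2*R)) = (-179 + R)*(1/(2*R)) = (-179 + R)/(2*R))
(16071 + 1/(-30356))*(Z(-30) + 14500) = (16071 + 1/(-30356))*((½)*(-179 - 30)/(-30) + 14500) = (16071 - 1/30356)*((½)*(-1/30)*(-209) + 14500) = 487851275*(209/60 + 14500)/30356 = (487851275/30356)*(870209/60) = 84906514033295/364272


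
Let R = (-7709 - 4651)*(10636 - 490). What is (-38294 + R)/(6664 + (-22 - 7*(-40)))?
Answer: -62721427/3461 ≈ -18122.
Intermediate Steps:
R = -125404560 (R = -12360*10146 = -125404560)
(-38294 + R)/(6664 + (-22 - 7*(-40))) = (-38294 - 125404560)/(6664 + (-22 - 7*(-40))) = -125442854/(6664 + (-22 + 280)) = -125442854/(6664 + 258) = -125442854/6922 = -125442854*1/6922 = -62721427/3461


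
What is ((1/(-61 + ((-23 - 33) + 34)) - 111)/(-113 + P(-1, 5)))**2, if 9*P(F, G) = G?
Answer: 1719180369/1763832004 ≈ 0.97468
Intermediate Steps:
P(F, G) = G/9
((1/(-61 + ((-23 - 33) + 34)) - 111)/(-113 + P(-1, 5)))**2 = ((1/(-61 + ((-23 - 33) + 34)) - 111)/(-113 + (1/9)*5))**2 = ((1/(-61 + (-56 + 34)) - 111)/(-113 + 5/9))**2 = ((1/(-61 - 22) - 111)/(-1012/9))**2 = ((1/(-83) - 111)*(-9/1012))**2 = ((-1/83 - 111)*(-9/1012))**2 = (-9214/83*(-9/1012))**2 = (41463/41998)**2 = 1719180369/1763832004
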